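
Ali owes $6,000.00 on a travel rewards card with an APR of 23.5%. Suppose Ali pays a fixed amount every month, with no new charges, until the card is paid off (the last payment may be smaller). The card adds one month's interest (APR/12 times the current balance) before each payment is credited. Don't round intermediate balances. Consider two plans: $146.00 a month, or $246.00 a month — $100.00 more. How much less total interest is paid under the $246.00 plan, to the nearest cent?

Monthly rate r = 23.5%/12 = 1.95833% = 0.0195833.
At $146.00/mo: n = ⌈−ln(1 − rB₀/P)/ln(1+r)⌉ = 85 payments (last $34.91); total interest = total paid − $6,000.00 = $6,298.91.
At $246.00/mo: 34 payments (last $119.82); total interest $2,237.82.
Interest saved = $6,298.91 − $2,237.82 = $4,061.09.

$4,061.09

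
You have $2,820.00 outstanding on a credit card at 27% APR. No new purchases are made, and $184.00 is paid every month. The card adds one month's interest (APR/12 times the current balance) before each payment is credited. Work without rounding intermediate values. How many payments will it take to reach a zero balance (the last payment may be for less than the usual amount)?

20 months

Monthly rate r = 27%/12 = 2.25% = 0.0225.
Recurrence: B ← B·(1+r) − $184.00.
Month 1: interest $63.45; balance after payment $2,699.45.
Month 2: interest $60.74; balance after payment $2,576.19.
Closed form: n = −ln(1 − rB₀/P)/ln(1+r) = −ln(0.65516)/ln(1.0225) ≈ 19.005, so the balance reaches zero during payment 20.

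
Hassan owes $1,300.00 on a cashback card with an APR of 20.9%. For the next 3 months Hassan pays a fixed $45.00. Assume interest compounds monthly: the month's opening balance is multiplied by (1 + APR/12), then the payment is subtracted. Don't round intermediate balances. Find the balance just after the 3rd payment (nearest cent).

Monthly rate r = 20.9%/12 = 1.74167% = 0.0174167.
Each month: B ← B·(1+r) − $45.00.
Month 1: interest $22.64; balance after payment $1,277.64.
Month 2: interest $22.25; balance after payment $1,254.89.
Month 3: interest $21.86; balance after payment $1,231.75.

$1,231.75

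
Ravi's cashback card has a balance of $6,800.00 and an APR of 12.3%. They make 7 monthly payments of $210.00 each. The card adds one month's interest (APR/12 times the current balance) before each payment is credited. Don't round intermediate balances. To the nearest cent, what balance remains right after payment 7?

$5,787.18

Monthly rate r = 12.3%/12 = 1.025% = 0.01025.
Each month: B ← B·(1+r) − $210.00.
Month 1: interest $69.70; balance after payment $6,659.70.
Month 2: interest $68.26; balance after payment $6,517.96.
Month 3: interest $66.81; balance after payment $6,374.77.
Month 4: interest $65.34; balance after payment $6,230.11.
Month 5: interest $63.86; balance after payment $6,083.97.
Month 6: interest $62.36; balance after payment $5,936.33.
Month 7: interest $60.85; balance after payment $5,787.18.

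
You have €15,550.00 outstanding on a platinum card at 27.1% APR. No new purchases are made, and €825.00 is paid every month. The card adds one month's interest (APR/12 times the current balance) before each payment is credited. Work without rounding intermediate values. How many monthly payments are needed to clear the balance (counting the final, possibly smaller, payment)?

Monthly rate r = 27.1%/12 = 2.25833% = 0.0225833.
Recurrence: B ← B·(1+r) − €825.00.
Month 1: interest €351.17; balance after payment €15,076.17.
Month 2: interest €340.47; balance after payment €14,591.64.
Closed form: n = −ln(1 − rB₀/P)/ln(1+r) = −ln(0.57434)/ln(1.02258) ≈ 24.831, so the balance reaches zero during payment 25.

25 payments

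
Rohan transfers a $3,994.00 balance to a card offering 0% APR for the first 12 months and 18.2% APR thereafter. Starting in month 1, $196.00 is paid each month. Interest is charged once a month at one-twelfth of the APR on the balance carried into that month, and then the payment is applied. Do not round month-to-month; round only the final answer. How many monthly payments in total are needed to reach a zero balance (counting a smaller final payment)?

22 months

Promo months 1–12 at r₀ = 0%/12 = 0; months 13+ at r₁ = 18.2%/12 = 0.0151667.
After month 12 (no interest yet): B = $3,994.00 − 12·$196.00 = $1,642.00.
Then at r₁ with $196.00/mo: n₂ = −ln(1 − r₁·B/P)/ln(1+r₁) ≈ 9.03 → 10 more payments.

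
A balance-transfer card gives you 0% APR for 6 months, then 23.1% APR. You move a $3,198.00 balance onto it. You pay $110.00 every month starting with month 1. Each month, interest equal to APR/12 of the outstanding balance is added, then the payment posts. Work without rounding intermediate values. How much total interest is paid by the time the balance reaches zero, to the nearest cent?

Promo months 1–6 at r₀ = 0%/12 = 0; months 7+ at r₁ = 23.1%/12 = 0.01925.
After month 6 (no interest yet): B = $3,198.00 − 6·$110.00 = $2,538.00.
Then at r₁ with $110.00/mo: n₂ = −ln(1 − r₁·B/P)/ln(1+r₁) ≈ 30.80 → 31 more payments.
Total paid = 36·$110.00 + $88.12 = $4,048.12; interest = $4,048.12 − $3,198.00 = $850.12.

$850.12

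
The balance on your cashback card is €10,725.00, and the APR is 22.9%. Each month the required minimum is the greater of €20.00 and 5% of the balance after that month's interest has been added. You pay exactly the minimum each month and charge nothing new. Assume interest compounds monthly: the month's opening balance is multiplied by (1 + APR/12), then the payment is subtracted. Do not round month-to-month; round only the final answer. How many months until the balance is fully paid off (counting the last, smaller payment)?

Monthly rate r = 22.9%/12 = 1.90833% = 0.0190833.
While 5% of the post-interest balance exceeds €20.00, each month B ← (B·(1+r))·(1 − 0.05), i.e. B shrinks by the factor (1+r)·0.95 = 0.96813.
This holds for months 1–103. Entering month 104 the balance is €381.53; 5% of the post-interest balance is now below €20.00, so the flat €20.00 minimum applies from here.
From month 104 a fixed €20.00 at rate r clears €381.53 in 24 more payments. Total: 103 + 24 = 127 months.

127 months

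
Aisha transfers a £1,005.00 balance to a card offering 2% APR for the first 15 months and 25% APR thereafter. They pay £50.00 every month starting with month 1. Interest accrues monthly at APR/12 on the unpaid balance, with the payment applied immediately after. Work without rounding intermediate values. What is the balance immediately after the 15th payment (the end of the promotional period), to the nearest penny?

Promo months 1–15 at r₀ = 2%/12 = 0.00166667; months 16+ at r₁ = 25%/12 = 0.0208333.
After month 15: iterate B ← B·(1+r₀) − £50.00 for 15 months → £271.61.

£271.61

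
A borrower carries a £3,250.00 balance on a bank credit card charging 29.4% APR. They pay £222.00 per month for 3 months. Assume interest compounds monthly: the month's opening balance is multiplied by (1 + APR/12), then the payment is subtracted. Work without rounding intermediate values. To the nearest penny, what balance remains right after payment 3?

Monthly rate r = 29.4%/12 = 2.45% = 0.0245.
Each month: B ← B·(1+r) − £222.00.
Month 1: interest £79.62; balance after payment £3,107.62.
Month 2: interest £76.14; balance after payment £2,961.76.
Month 3: interest £72.56; balance after payment £2,812.32.

£2,812.32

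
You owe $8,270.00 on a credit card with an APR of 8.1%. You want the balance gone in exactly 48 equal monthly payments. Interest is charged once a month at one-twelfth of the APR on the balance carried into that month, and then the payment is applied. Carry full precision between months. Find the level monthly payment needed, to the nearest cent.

$202.28

Monthly rate r = 8.1%/12 = 0.675% = 0.00675.
Level-payment amortization: P = B₀·r / (1 − (1+r)^(−n)) = 8270.00·0.00675 / (1 − 1.00675^(−48)).
Denominator 1 − (1+r)^(−48) = 0.275961996.
P = 55.8225 / 0.275961996 ≈ 202.28.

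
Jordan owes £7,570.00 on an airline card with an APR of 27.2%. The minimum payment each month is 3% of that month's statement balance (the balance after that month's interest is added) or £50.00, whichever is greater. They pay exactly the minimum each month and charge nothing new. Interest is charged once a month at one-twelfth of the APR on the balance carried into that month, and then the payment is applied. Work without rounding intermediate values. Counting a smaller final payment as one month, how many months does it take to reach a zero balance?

251 months

Monthly rate r = 27.2%/12 = 2.26667% = 0.0226667.
While 3% of the post-interest balance exceeds £50.00, each month B ← (B·(1+r))·(1 − 0.03), i.e. B shrinks by the factor (1+r)·0.97 = 0.99199.
This holds for months 1–191. Entering month 192 the balance is £1,628.21; 3% of the post-interest balance is now below £50.00, so the flat £50.00 minimum applies from here.
From month 192 a fixed £50.00 at rate r clears £1,628.21 in 60 more payments. Total: 191 + 60 = 251 months.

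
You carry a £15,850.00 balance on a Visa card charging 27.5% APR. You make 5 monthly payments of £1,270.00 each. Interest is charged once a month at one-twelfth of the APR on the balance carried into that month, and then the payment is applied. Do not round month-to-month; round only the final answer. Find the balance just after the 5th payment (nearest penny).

£11,103.53

Monthly rate r = 27.5%/12 = 2.29167% = 0.0229167.
Each month: B ← B·(1+r) − £1,270.00.
Month 1: interest £363.23; balance after payment £14,943.23.
Month 2: interest £342.45; balance after payment £14,015.68.
Month 3: interest £321.19; balance after payment £13,066.87.
Month 4: interest £299.45; balance after payment £12,096.32.
Month 5: interest £277.21; balance after payment £11,103.53.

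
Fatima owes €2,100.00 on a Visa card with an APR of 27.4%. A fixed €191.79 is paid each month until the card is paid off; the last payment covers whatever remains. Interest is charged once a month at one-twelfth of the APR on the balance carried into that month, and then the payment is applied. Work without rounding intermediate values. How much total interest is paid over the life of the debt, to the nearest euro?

Monthly rate r = 27.4%/12 = 2.28333% = 0.0228333.
Payoff takes n = ⌈−ln(1 − rB₀/P)/ln(1+r)⌉ = ⌈12.743⌉ = 13 payments; the last is €142.97.
Total paid = 12·€191.79 + €142.97 = €2,444.45.
Total interest = total paid − principal = €2,444.45 − €2,100.00 = €344.45.

€344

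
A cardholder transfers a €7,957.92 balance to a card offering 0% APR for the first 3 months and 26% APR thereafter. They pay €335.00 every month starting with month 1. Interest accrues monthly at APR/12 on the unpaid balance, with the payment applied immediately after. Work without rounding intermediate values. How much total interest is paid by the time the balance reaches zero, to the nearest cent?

€2,381.99

Promo months 1–3 at r₀ = 0%/12 = 0; months 4+ at r₁ = 26%/12 = 0.0216667.
After month 3 (no interest yet): B = €7,957.92 − 3·€335.00 = €6,952.92.
Then at r₁ with €335.00/mo: n₂ = −ln(1 − r₁·B/P)/ln(1+r₁) ≈ 27.86 → 28 more payments.
Total paid = 30·€335.00 + €289.91 = €10,339.91; interest = €10,339.91 − €7,957.92 = €2,381.99.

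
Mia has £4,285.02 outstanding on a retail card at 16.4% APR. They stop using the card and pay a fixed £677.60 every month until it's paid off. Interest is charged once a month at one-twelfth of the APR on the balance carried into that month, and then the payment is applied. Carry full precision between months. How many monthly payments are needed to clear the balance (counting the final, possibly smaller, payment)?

7 payments

Monthly rate r = 16.4%/12 = 1.36667% = 0.0136667.
Recurrence: B ← B·(1+r) − £677.60.
Month 1: interest £58.56; balance after payment £3,665.98.
Month 2: interest £50.10; balance after payment £3,038.48.
Closed form: n = −ln(1 − rB₀/P)/ln(1+r) = −ln(0.91357)/ln(1.01367) ≈ 6.659, so the balance reaches zero during payment 7.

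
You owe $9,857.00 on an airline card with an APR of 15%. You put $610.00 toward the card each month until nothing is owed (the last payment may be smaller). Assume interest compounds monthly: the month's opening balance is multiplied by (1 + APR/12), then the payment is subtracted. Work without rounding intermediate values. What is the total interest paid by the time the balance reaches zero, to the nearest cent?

$1,223.00

Monthly rate r = 15%/12 = 1.25% = 0.0125.
Payoff takes n = ⌈−ln(1 − rB₀/P)/ln(1+r)⌉ = ⌈18.163⌉ = 19 payments; the last is $100.00.
Total paid = 18·$610.00 + $100.00 = $11,080.00.
Total interest = total paid − principal = $11,080.00 − $9,857.00 = $1,223.00.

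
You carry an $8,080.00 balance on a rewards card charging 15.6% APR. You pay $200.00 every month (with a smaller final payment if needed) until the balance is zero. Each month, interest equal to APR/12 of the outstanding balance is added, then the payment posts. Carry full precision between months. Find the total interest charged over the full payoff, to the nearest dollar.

Monthly rate r = 15.6%/12 = 1.3% = 0.013.
Payoff takes n = ⌈−ln(1 − rB₀/P)/ln(1+r)⌉ = ⌈57.669⌉ = 58 payments; the last is $134.02.
Total paid = 57·$200.00 + $134.02 = $11,534.02.
Total interest = total paid − principal = $11,534.02 − $8,080.00 = $3,454.02.

$3,454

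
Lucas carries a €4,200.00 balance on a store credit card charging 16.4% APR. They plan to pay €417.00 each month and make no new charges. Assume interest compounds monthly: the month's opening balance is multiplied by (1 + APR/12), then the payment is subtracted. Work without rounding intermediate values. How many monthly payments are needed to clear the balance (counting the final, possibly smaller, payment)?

11 months

Monthly rate r = 16.4%/12 = 1.36667% = 0.0136667.
Recurrence: B ← B·(1+r) − €417.00.
Month 1: interest €57.40; balance after payment €3,840.40.
Month 2: interest €52.49; balance after payment €3,475.89.
Closed form: n = −ln(1 − rB₀/P)/ln(1+r) = −ln(0.86235)/ln(1.01367) ≈ 10.910, so the balance reaches zero during payment 11.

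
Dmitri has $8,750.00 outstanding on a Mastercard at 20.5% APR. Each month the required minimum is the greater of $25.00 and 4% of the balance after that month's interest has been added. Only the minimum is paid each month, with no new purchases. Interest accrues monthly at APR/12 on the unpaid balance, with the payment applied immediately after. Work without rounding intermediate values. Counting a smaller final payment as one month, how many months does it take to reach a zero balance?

Monthly rate r = 20.5%/12 = 1.70833% = 0.0170833.
While 4% of the post-interest balance exceeds $25.00, each month B ← (B·(1+r))·(1 − 0.04), i.e. B shrinks by the factor (1+r)·0.96 = 0.9764.
This holds for months 1–112. Entering month 113 the balance is $603.00; 4% of the post-interest balance is now below $25.00, so the flat $25.00 minimum applies from here.
From month 113 a fixed $25.00 at rate r clears $603.00 in 32 more payments. Total: 112 + 32 = 144 months.

144 months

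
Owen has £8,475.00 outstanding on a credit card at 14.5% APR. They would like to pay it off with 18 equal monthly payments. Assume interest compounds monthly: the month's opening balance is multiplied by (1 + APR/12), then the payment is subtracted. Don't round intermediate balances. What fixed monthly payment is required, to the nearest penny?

Monthly rate r = 14.5%/12 = 1.20833% = 0.0120833.
Level-payment amortization: P = B₀·r / (1 − (1+r)^(−n)) = 8475.00·0.0120833 / (1 − 1.01208^(−18)).
Denominator 1 − (1+r)^(−18) = 0.194422952.
P = 102.406 / 0.194422952 ≈ 526.72.

£526.72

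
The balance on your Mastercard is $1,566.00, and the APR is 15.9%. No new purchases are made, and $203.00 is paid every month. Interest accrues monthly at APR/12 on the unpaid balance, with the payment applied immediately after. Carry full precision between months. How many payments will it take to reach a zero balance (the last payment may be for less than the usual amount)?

Monthly rate r = 15.9%/12 = 1.325% = 0.01325.
Recurrence: B ← B·(1+r) − $203.00.
Month 1: interest $20.75; balance after payment $1,383.75.
Month 2: interest $18.33; balance after payment $1,199.08.
Closed form: n = −ln(1 − rB₀/P)/ln(1+r) = −ln(0.89779)/ln(1.01325) ≈ 8.191, so the balance reaches zero during payment 9.

9 months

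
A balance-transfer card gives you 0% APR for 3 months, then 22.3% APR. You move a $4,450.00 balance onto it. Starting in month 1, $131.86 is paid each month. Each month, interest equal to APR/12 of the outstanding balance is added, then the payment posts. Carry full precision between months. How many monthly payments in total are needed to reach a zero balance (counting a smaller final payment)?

50 months

Promo months 1–3 at r₀ = 0%/12 = 0; months 4+ at r₁ = 22.3%/12 = 0.0185833.
After month 3 (no interest yet): B = $4,450.00 − 3·$131.86 = $4,054.42.
Then at r₁ with $131.86/mo: n₂ = −ln(1 − r₁·B/P)/ln(1+r₁) ≈ 46.01 → 47 more payments.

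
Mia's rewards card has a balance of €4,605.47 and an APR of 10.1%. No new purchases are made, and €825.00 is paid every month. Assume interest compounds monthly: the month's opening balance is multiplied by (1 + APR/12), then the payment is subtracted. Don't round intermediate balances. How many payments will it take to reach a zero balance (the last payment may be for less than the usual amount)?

Monthly rate r = 10.1%/12 = 0.841667% = 0.00841667.
Recurrence: B ← B·(1+r) − €825.00.
Month 1: interest €38.76; balance after payment €3,819.23.
Month 2: interest €32.15; balance after payment €3,026.38.
Month 3: interest €25.47; balance after payment €2,226.85.
Month 4: interest €18.74; balance after payment €1,420.59.
Month 5: interest €11.96; balance after payment €607.55.
Month 6: interest €5.11; balance after payment €0.00.

6 payments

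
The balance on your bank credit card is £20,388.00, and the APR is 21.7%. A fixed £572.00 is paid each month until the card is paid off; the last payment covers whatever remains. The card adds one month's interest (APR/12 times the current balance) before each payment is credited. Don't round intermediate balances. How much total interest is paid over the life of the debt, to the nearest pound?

£12,627

Monthly rate r = 21.7%/12 = 1.80833% = 0.0180833.
Payoff takes n = ⌈−ln(1 − rB₀/P)/ln(1+r)⌉ = ⌈57.716⌉ = 58 payments; the last is £410.58.
Total paid = 57·£572.00 + £410.58 = £33,014.58.
Total interest = total paid − principal = £33,014.58 − £20,388.00 = £12,626.58.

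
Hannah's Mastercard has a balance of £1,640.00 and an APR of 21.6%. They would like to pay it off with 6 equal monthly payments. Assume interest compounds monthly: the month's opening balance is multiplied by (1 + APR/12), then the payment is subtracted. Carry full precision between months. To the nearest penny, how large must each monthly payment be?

Monthly rate r = 21.6%/12 = 1.8% = 0.018.
Level-payment amortization: P = B₀·r / (1 − (1+r)^(−n)) = 1640.00·0.018 / (1 − 1.018^(−6)).
Denominator 1 − (1+r)^(−6) = 0.101509826.
P = 29.52 / 0.101509826 ≈ 290.81.

£290.81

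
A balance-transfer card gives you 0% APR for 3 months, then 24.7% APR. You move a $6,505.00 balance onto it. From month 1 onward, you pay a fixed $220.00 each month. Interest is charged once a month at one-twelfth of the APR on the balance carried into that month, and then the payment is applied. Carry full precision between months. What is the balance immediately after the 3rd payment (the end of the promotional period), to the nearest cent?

$5,845.00

Promo months 1–3 at r₀ = 0%/12 = 0; months 4+ at r₁ = 24.7%/12 = 0.0205833.
After month 3 (no interest yet): B = $6,505.00 − 3·$220.00 = $5,845.00.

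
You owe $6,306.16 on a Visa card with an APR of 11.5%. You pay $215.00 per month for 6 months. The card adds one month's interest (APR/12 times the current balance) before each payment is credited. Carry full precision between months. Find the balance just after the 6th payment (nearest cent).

$5,356.26

Monthly rate r = 11.5%/12 = 0.958333% = 0.00958333.
Each month: B ← B·(1+r) − $215.00.
Month 1: interest $60.43; balance after payment $6,151.59.
Month 2: interest $58.95; balance after payment $5,995.55.
Month 3: interest $57.46; balance after payment $5,838.00.
Month 4: interest $55.95; balance after payment $5,678.95.
Month 5: interest $54.42; balance after payment $5,518.37.
Month 6: interest $52.88; balance after payment $5,356.26.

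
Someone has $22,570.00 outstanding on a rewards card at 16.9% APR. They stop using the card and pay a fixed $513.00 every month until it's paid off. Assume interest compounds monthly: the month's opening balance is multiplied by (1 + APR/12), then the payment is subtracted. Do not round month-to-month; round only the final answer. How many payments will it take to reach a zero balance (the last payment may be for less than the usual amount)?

70 months

Monthly rate r = 16.9%/12 = 1.40833% = 0.0140833.
Recurrence: B ← B·(1+r) − $513.00.
Month 1: interest $317.86; balance after payment $22,374.86.
Month 2: interest $315.11; balance after payment $22,176.97.
Closed form: n = −ln(1 − rB₀/P)/ln(1+r) = −ln(0.38039)/ln(1.01408) ≈ 69.114, so the balance reaches zero during payment 70.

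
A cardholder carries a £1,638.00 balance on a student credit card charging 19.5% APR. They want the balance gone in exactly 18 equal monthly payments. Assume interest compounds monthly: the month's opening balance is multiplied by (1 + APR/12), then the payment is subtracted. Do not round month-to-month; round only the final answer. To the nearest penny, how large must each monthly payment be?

£105.69

Monthly rate r = 19.5%/12 = 1.625% = 0.01625.
Level-payment amortization: P = B₀·r / (1 − (1+r)^(−n)) = 1638.00·0.01625 / (1 − 1.01625^(−18)).
Denominator 1 − (1+r)^(−18) = 0.251847821.
P = 26.6175 / 0.251847821 ≈ 105.69.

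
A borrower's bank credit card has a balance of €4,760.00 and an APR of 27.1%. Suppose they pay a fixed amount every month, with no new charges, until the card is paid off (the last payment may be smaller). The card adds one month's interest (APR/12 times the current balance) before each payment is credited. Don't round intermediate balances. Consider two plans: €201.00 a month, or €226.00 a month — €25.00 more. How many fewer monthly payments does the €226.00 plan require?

Monthly rate r = 27.1%/12 = 2.25833% = 0.0225833.
At €201.00/mo: n = ⌈−ln(1 − rB₀/P)/ln(1+r)⌉ = 35 payments (last €54.59); total interest = total paid − €4,760.00 = €2,128.59.
At €226.00/mo: 29 payments (last €205.59); total interest €1,773.59.
Payments saved = 35 − 29 = 6.

6 fewer payments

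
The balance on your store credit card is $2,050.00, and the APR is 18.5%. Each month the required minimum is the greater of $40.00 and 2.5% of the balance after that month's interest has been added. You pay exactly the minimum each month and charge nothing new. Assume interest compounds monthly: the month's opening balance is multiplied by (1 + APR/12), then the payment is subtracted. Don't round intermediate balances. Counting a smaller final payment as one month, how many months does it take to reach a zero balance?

88 months

Monthly rate r = 18.5%/12 = 1.54167% = 0.0154167.
While 2.5% of the post-interest balance exceeds $40.00, each month B ← (B·(1+r))·(1 − 0.025), i.e. B shrinks by the factor (1+r)·0.975 = 0.99003.
This holds for months 1–27. Entering month 28 the balance is $1,564.14; 2.5% of the post-interest balance is now below $40.00, so the flat $40.00 minimum applies from here.
From month 28 a fixed $40.00 at rate r clears $1,564.14 in 61 more payments. Total: 27 + 61 = 88 months.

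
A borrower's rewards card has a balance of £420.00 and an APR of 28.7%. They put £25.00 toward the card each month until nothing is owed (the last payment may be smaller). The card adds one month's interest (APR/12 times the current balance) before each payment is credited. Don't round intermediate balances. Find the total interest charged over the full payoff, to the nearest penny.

Monthly rate r = 28.7%/12 = 2.39167% = 0.0239167.
Payoff takes n = ⌈−ln(1 − rB₀/P)/ln(1+r)⌉ = ⌈21.740⌉ = 22 payments; the last is £18.56.
Total paid = 21·£25.00 + £18.56 = £543.56.
Total interest = total paid − principal = £543.56 − £420.00 = £123.56.

£123.56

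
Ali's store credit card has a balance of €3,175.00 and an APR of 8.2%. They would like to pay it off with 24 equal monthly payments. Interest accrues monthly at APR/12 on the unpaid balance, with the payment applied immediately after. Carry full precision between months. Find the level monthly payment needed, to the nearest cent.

Monthly rate r = 8.2%/12 = 0.683333% = 0.00683333.
Level-payment amortization: P = B₀·r / (1 − (1+r)^(−n)) = 3175.00·0.00683333 / (1 − 1.00683^(−24)).
Denominator 1 − (1+r)^(−24) = 0.150784423.
P = 21.6958 / 0.150784423 ≈ 143.89.

€143.89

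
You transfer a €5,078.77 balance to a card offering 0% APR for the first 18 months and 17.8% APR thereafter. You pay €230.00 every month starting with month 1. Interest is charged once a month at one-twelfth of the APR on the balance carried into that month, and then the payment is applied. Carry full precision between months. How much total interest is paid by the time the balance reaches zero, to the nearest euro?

€37

Promo months 1–18 at r₀ = 0%/12 = 0; months 19+ at r₁ = 17.8%/12 = 0.0148333.
After month 18 (no interest yet): B = €5,078.77 − 18·€230.00 = €938.77.
Then at r₁ with €230.00/mo: n₂ = −ln(1 − r₁·B/P)/ln(1+r₁) ≈ 4.24 → 5 more payments.
Total paid = 22·€230.00 + €55.87 = €5,115.87; interest = €5,115.87 − €5,078.77 = €37.10.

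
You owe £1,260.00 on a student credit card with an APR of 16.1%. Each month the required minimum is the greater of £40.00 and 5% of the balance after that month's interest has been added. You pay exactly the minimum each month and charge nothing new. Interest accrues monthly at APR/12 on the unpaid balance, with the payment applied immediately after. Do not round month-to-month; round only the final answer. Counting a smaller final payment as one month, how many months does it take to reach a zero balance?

36 months

Monthly rate r = 16.1%/12 = 1.34167% = 0.0134167.
While 5% of the post-interest balance exceeds £40.00, each month B ← (B·(1+r))·(1 − 0.05), i.e. B shrinks by the factor (1+r)·0.95 = 0.96275.
This holds for months 1–13. Entering month 14 the balance is £769.17; 5% of the post-interest balance is now below £40.00, so the flat £40.00 minimum applies from here.
From month 14 a fixed £40.00 at rate r clears £769.17 in 23 more payments. Total: 13 + 23 = 36 months.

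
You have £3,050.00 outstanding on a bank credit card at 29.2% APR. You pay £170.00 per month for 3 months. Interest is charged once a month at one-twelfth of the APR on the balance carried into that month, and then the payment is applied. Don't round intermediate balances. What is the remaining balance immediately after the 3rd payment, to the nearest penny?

Monthly rate r = 29.2%/12 = 2.43333% = 0.0243333.
Each month: B ← B·(1+r) − £170.00.
Month 1: interest £74.22; balance after payment £2,954.22.
Month 2: interest £71.89; balance after payment £2,856.10.
Month 3: interest £69.50; balance after payment £2,755.60.

£2,755.60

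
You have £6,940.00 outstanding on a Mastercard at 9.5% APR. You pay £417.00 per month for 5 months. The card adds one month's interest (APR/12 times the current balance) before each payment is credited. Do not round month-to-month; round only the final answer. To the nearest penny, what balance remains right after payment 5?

£5,100.82

Monthly rate r = 9.5%/12 = 0.791667% = 0.00791667.
Each month: B ← B·(1+r) − £417.00.
Month 1: interest £54.94; balance after payment £6,577.94.
Month 2: interest £52.08; balance after payment £6,213.02.
Month 3: interest £49.19; balance after payment £5,845.20.
Month 4: interest £46.27; balance after payment £5,474.48.
Month 5: interest £43.34; balance after payment £5,100.82.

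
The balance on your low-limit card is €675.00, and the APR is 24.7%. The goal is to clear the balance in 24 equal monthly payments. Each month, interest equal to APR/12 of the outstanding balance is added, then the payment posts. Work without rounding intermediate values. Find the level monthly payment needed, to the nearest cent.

€35.92

Monthly rate r = 24.7%/12 = 2.05833% = 0.0205833.
Level-payment amortization: P = B₀·r / (1 − (1+r)^(−n)) = 675.00·0.0205833 / (1 − 1.02058^(−24)).
Denominator 1 − (1+r)^(−24) = 0.386751243.
P = 13.8937 / 0.386751243 ≈ 35.92.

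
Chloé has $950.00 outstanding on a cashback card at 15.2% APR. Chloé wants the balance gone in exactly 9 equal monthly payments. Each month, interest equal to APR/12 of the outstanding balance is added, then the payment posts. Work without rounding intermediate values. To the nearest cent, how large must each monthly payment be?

Monthly rate r = 15.2%/12 = 1.26667% = 0.0126667.
Level-payment amortization: P = B₀·r / (1 − (1+r)^(−n)) = 950.00·0.0126667 / (1 − 1.01267^(−9)).
Denominator 1 − (1+r)^(−9) = 0.107102994.
P = 12.0333 / 0.107102994 ≈ 112.35.

$112.35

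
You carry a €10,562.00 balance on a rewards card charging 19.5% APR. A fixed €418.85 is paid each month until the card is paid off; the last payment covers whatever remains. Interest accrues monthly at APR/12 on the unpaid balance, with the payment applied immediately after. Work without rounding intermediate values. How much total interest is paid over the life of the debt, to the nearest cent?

Monthly rate r = 19.5%/12 = 1.625% = 0.01625.
Payoff takes n = ⌈−ln(1 − rB₀/P)/ln(1+r)⌉ = ⌈32.709⌉ = 33 payments; the last is €297.54.
Total paid = 32·€418.85 + €297.54 = €13,700.74.
Total interest = total paid − principal = €13,700.74 − €10,562.00 = €3,138.74.

€3,138.74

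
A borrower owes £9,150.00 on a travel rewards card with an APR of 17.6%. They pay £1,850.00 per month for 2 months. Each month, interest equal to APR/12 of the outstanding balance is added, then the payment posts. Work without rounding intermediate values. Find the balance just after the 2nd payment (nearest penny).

Monthly rate r = 17.6%/12 = 1.46667% = 0.0146667.
Each month: B ← B·(1+r) − £1,850.00.
Month 1: interest £134.20; balance after payment £7,434.20.
Month 2: interest £109.03; balance after payment £5,693.23.

£5,693.23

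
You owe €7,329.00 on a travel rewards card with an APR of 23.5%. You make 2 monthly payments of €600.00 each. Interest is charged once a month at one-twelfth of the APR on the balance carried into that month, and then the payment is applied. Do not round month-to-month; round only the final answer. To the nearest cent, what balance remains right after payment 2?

€6,407.11

Monthly rate r = 23.5%/12 = 1.95833% = 0.0195833.
Each month: B ← B·(1+r) − €600.00.
Month 1: interest €143.53; balance after payment €6,872.53.
Month 2: interest €134.59; balance after payment €6,407.11.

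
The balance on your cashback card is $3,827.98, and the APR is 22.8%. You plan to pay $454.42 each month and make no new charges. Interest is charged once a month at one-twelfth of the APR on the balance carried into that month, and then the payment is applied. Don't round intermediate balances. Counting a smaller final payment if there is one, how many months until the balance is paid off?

Monthly rate r = 22.8%/12 = 1.9% = 0.019.
Recurrence: B ← B·(1+r) − $454.42.
Month 1: interest $72.73; balance after payment $3,446.29.
Month 2: interest $65.48; balance after payment $3,057.35.
Closed form: n = −ln(1 − rB₀/P)/ln(1+r) = −ln(0.83995)/ln(1.019) ≈ 9.267, so the balance reaches zero during payment 10.

10 payments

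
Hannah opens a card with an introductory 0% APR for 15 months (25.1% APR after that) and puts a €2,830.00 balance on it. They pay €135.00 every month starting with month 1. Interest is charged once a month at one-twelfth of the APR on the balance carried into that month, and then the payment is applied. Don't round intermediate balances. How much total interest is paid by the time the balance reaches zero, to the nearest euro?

Promo months 1–15 at r₀ = 0%/12 = 0; months 16+ at r₁ = 25.1%/12 = 0.0209167.
After month 15 (no interest yet): B = €2,830.00 − 15·€135.00 = €805.00.
Then at r₁ with €135.00/mo: n₂ = −ln(1 − r₁·B/P)/ln(1+r₁) ≈ 6.44 → 7 more payments.
Total paid = 21·€135.00 + €59.12 = €2,894.12; interest = €2,894.12 − €2,830.00 = €64.12.

€64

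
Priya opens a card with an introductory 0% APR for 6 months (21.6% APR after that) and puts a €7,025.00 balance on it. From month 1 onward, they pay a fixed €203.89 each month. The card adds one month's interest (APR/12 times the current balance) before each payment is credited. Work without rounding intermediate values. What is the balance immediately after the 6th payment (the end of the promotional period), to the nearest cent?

Promo months 1–6 at r₀ = 0%/12 = 0; months 7+ at r₁ = 21.6%/12 = 0.018.
After month 6 (no interest yet): B = €7,025.00 − 6·€203.89 = €5,801.66.

€5,801.66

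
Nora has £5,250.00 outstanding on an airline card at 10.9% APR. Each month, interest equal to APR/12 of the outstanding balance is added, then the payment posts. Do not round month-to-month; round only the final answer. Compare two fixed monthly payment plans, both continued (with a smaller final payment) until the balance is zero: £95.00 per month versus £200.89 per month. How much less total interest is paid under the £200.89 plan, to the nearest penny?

£1,303.23

Monthly rate r = 10.9%/12 = 0.908333% = 0.00908333.
At £95.00/mo: n = ⌈−ln(1 − rB₀/P)/ln(1+r)⌉ = 78 payments (last £8.89); total interest = total paid − £5,250.00 = £2,073.89.
At £200.89/mo: 30 payments (last £194.85); total interest £770.66.
Interest saved = £2,073.89 − £770.66 = £1,303.23.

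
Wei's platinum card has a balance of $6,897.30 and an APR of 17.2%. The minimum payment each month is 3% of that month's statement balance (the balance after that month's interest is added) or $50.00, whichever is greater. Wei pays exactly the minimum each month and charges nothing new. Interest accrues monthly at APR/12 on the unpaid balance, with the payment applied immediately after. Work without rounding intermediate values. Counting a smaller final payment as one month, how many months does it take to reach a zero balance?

134 months

Monthly rate r = 17.2%/12 = 1.43333% = 0.0143333.
While 3% of the post-interest balance exceeds $50.00, each month B ← (B·(1+r))·(1 − 0.03), i.e. B shrinks by the factor (1+r)·0.97 = 0.9839.
This holds for months 1–89. Entering month 90 the balance is $1,627.22; 3% of the post-interest balance is now below $50.00, so the flat $50.00 minimum applies from here.
From month 90 a fixed $50.00 at rate r clears $1,627.22 in 45 more payments. Total: 89 + 45 = 134 months.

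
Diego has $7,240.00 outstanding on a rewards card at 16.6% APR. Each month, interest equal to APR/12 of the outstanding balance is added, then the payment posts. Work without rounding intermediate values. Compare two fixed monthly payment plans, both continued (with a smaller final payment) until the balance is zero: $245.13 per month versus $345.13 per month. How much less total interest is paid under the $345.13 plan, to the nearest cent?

Monthly rate r = 16.6%/12 = 1.38333% = 0.0138333.
At $245.13/mo: n = ⌈−ln(1 − rB₀/P)/ln(1+r)⌉ = 39 payments (last $56.54); total interest = total paid − $7,240.00 = $2,131.48.
At $345.13/mo: 25 payments (last $327.54); total interest $1,370.66.
Interest saved = $2,131.48 − $1,370.66 = $760.82.

$760.82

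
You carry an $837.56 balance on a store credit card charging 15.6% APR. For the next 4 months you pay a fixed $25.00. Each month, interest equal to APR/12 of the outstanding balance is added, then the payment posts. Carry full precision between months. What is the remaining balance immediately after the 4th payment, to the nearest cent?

$780.00

Monthly rate r = 15.6%/12 = 1.3% = 0.013.
Each month: B ← B·(1+r) − $25.00.
Month 1: interest $10.89; balance after payment $823.45.
Month 2: interest $10.70; balance after payment $809.15.
Month 3: interest $10.52; balance after payment $794.67.
Month 4: interest $10.33; balance after payment $780.00.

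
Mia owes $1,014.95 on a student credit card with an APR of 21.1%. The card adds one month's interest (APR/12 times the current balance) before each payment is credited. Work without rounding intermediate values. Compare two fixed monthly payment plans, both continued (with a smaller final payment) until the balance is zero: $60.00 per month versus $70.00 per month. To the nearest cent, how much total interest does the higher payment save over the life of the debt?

$33.33

Monthly rate r = 21.1%/12 = 1.75833% = 0.0175833.
At $60.00/mo: n = ⌈−ln(1 − rB₀/P)/ln(1+r)⌉ = 21 payments (last $15.28); total interest = total paid − $1,014.95 = $200.33.
At $70.00/mo: 17 payments (last $61.95); total interest $167.00.
Interest saved = $200.33 − $167.00 = $33.33.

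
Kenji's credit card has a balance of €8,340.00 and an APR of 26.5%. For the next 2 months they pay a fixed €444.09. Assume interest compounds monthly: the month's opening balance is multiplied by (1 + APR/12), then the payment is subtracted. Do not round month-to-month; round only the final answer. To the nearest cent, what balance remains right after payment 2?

€7,814.43

Monthly rate r = 26.5%/12 = 2.20833% = 0.0220833.
Each month: B ← B·(1+r) − €444.09.
Month 1: interest €184.18; balance after payment €8,080.08.
Month 2: interest €178.44; balance after payment €7,814.43.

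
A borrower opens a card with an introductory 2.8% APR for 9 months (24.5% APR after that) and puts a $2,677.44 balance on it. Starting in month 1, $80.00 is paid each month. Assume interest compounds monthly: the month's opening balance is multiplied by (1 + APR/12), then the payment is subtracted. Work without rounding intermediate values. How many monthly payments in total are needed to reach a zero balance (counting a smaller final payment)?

Promo months 1–9 at r₀ = 2.8%/12 = 0.00233333; months 10+ at r₁ = 24.5%/12 = 0.0204167.
After month 9: iterate B ← B·(1+r₀) − $80.00 for 9 months → $2,007.44.
Then at r₁ with $80.00/mo: n₂ = −ln(1 − r₁·B/P)/ln(1+r₁) ≈ 35.53 → 36 more payments.

45 payments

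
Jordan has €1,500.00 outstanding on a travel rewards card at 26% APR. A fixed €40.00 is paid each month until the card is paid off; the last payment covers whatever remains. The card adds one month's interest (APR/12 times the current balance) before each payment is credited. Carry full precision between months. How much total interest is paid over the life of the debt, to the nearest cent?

€1,623.81

Monthly rate r = 26%/12 = 2.16667% = 0.0216667.
Payoff takes n = ⌈−ln(1 − rB₀/P)/ln(1+r)⌉ = ⌈78.094⌉ = 79 payments; the last is €3.81.
Total paid = 78·€40.00 + €3.81 = €3,123.81.
Total interest = total paid − principal = €3,123.81 − €1,500.00 = €1,623.81.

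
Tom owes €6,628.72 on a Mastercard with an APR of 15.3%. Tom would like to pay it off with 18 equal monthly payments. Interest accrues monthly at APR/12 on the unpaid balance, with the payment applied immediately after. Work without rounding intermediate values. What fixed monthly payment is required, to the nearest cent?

Monthly rate r = 15.3%/12 = 1.275% = 0.01275.
Level-payment amortization: P = B₀·r / (1 − (1+r)^(−n)) = 6628.72·0.01275 / (1 − 1.01275^(−18)).
Denominator 1 − (1+r)^(−18) = 0.203914953.
P = 84.5162 / 0.203914953 ≈ 414.47.

€414.47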